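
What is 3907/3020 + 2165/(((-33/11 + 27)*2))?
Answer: 1681459/36240 ≈ 46.398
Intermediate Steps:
3907/3020 + 2165/(((-33/11 + 27)*2)) = 3907*(1/3020) + 2165/(((-33*1/11 + 27)*2)) = 3907/3020 + 2165/(((-3 + 27)*2)) = 3907/3020 + 2165/((24*2)) = 3907/3020 + 2165/48 = 1681459/36240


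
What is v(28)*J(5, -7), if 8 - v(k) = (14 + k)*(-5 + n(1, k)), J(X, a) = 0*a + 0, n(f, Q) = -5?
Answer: 0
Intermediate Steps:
J(X, a) = 0 (J(X, a) = 0 + 0 = 0)
v(k) = 148 + 10*k (v(k) = 8 - (14 + k)*(-5 - 5) = 8 - (14 + k)*(-10) = 8 - (-140 - 10*k) = 8 + (140 + 10*k) = 148 + 10*k)
v(28)*J(5, -7) = (148 + 10*28)*0 = (148 + 280)*0 = 428*0 = 0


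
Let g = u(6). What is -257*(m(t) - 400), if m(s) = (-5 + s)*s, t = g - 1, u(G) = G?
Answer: 102800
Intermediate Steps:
g = 6
t = 5 (t = 6 - 1 = 5)
m(s) = s*(-5 + s)
-257*(m(t) - 400) = -257*(5*(-5 + 5) - 400) = -257*(5*0 - 400) = -257*(0 - 400) = -257*(-400) = 102800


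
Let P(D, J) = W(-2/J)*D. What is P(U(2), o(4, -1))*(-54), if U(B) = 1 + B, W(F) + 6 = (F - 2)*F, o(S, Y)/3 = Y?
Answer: 1116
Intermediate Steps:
o(S, Y) = 3*Y
W(F) = -6 + F*(-2 + F) (W(F) = -6 + (F - 2)*F = -6 + (-2 + F)*F = -6 + F*(-2 + F))
P(D, J) = D*(-6 + 4/J + 4/J**2) (P(D, J) = (-6 + (-2/J)**2 - (-4)/J)*D = (-6 + 4/J**2 + 4/J)*D = (-6 + 4/J + 4/J**2)*D = D*(-6 + 4/J + 4/J**2))
P(U(2), o(4, -1))*(-54) = (-6*(1 + 2) + 4*(1 + 2)/((3*(-1))) + 4*(1 + 2)/(3*(-1))**2)*(-54) = (-6*3 + 4*3/(-3) + 4*3/(-3)**2)*(-54) = (-18 + 4*3*(-1/3) + 4*3*(1/9))*(-54) = (-18 - 4 + 4/3)*(-54) = -62/3*(-54) = 1116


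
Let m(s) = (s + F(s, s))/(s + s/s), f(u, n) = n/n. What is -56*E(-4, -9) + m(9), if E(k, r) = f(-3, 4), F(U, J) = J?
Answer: -271/5 ≈ -54.200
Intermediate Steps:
f(u, n) = 1
m(s) = 2*s/(1 + s) (m(s) = (s + s)/(s + s/s) = (2*s)/(s + 1) = (2*s)/(1 + s) = 2*s/(1 + s))
E(k, r) = 1
-56*E(-4, -9) + m(9) = -56*1 + 2*9/(1 + 9) = -56 + 2*9/10 = -56 + 2*9*(1/10) = -56 + 9/5 = -271/5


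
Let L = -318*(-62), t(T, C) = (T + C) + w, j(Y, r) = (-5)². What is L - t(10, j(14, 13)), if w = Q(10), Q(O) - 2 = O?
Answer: 19669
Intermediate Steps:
Q(O) = 2 + O
j(Y, r) = 25
w = 12 (w = 2 + 10 = 12)
t(T, C) = 12 + C + T (t(T, C) = (T + C) + 12 = (C + T) + 12 = 12 + C + T)
L = 19716
L - t(10, j(14, 13)) = 19716 - (12 + 25 + 10) = 19716 - 1*47 = 19716 - 47 = 19669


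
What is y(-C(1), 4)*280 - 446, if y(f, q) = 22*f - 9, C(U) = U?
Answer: -9126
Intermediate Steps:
y(f, q) = -9 + 22*f
y(-C(1), 4)*280 - 446 = (-9 + 22*(-1*1))*280 - 446 = (-9 + 22*(-1))*280 - 446 = (-9 - 22)*280 - 446 = -31*280 - 446 = -8680 - 446 = -9126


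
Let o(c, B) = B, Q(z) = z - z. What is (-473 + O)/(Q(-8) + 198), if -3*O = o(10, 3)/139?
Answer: -10958/4587 ≈ -2.3889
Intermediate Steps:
Q(z) = 0
O = -1/139 ≈ -0.0071942
(-473 + O)/(Q(-8) + 198) = (-473 - 1/139)/(0 + 198) = -65748/139/198 = -65748/139*1/198 = -10958/4587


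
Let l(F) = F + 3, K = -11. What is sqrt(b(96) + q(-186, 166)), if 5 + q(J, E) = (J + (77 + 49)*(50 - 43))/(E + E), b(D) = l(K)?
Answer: I*sqrt(75115)/83 ≈ 3.3021*I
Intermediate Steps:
l(F) = 3 + F
b(D) = -8 (b(D) = 3 - 11 = -8)
q(J, E) = -5 + (882 + J)/(2*E) (q(J, E) = -5 + (J + (77 + 49)*(50 - 43))/(E + E) = -5 + (J + 126*7)/((2*E)) = -5 + (J + 882)*(1/(2*E)) = -5 + (882 + J)*(1/(2*E)) = -5 + (882 + J)/(2*E))
sqrt(b(96) + q(-186, 166)) = sqrt(-8 + (1/2)*(882 - 186 - 10*166)/166) = sqrt(-8 + (1/2)*(1/166)*(882 - 186 - 1660)) = sqrt(-8 + (1/2)*(1/166)*(-964)) = sqrt(-8 - 241/83) = sqrt(-905/83) = I*sqrt(75115)/83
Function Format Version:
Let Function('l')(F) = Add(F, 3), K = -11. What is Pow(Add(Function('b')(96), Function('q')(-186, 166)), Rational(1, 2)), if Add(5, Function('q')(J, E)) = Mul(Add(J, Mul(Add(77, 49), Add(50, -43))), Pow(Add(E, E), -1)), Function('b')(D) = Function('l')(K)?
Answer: Mul(Rational(1, 83), I, Pow(75115, Rational(1, 2))) ≈ Mul(3.3021, I)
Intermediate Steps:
Function('l')(F) = Add(3, F)
Function('b')(D) = -8 (Function('b')(D) = Add(3, -11) = -8)
Function('q')(J, E) = Add(-5, Mul(Rational(1, 2), Pow(E, -1), Add(882, J))) (Function('q')(J, E) = Add(-5, Mul(Add(J, Mul(Add(77, 49), Add(50, -43))), Pow(Add(E, E), -1))) = Add(-5, Mul(Add(J, Mul(126, 7)), Pow(Mul(2, E), -1))) = Add(-5, Mul(Add(J, 882), Mul(Rational(1, 2), Pow(E, -1)))) = Add(-5, Mul(Add(882, J), Mul(Rational(1, 2), Pow(E, -1)))) = Add(-5, Mul(Rational(1, 2), Pow(E, -1), Add(882, J))))
Pow(Add(Function('b')(96), Function('q')(-186, 166)), Rational(1, 2)) = Pow(Add(-8, Mul(Rational(1, 2), Pow(166, -1), Add(882, -186, Mul(-10, 166)))), Rational(1, 2)) = Pow(Add(-8, Mul(Rational(1, 2), Rational(1, 166), Add(882, -186, -1660))), Rational(1, 2)) = Pow(Add(-8, Mul(Rational(1, 2), Rational(1, 166), -964)), Rational(1, 2)) = Pow(Add(-8, Rational(-241, 83)), Rational(1, 2)) = Pow(Rational(-905, 83), Rational(1, 2)) = Mul(Rational(1, 83), I, Pow(75115, Rational(1, 2)))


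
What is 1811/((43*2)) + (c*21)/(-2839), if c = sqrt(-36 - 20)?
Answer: 1811/86 - 42*I*sqrt(14)/2839 ≈ 21.058 - 0.055354*I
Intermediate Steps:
c = 2*I*sqrt(14) (c = sqrt(-56) = 2*I*sqrt(14) ≈ 7.4833*I)
1811/((43*2)) + (c*21)/(-2839) = 1811/((43*2)) + ((2*I*sqrt(14))*21)/(-2839) = 1811/86 + (42*I*sqrt(14))*(-1/2839) = 1811*(1/86) - 42*I*sqrt(14)/2839 = 1811/86 - 42*I*sqrt(14)/2839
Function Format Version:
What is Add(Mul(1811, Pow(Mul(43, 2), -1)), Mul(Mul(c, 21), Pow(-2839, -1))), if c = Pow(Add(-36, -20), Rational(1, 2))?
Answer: Add(Rational(1811, 86), Mul(Rational(-42, 2839), I, Pow(14, Rational(1, 2)))) ≈ Add(21.058, Mul(-0.055354, I))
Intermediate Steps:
c = Mul(2, I, Pow(14, Rational(1, 2))) (c = Pow(-56, Rational(1, 2)) = Mul(2, I, Pow(14, Rational(1, 2))) ≈ Mul(7.4833, I))
Add(Mul(1811, Pow(Mul(43, 2), -1)), Mul(Mul(c, 21), Pow(-2839, -1))) = Add(Mul(1811, Pow(Mul(43, 2), -1)), Mul(Mul(Mul(2, I, Pow(14, Rational(1, 2))), 21), Pow(-2839, -1))) = Add(Mul(1811, Pow(86, -1)), Mul(Mul(42, I, Pow(14, Rational(1, 2))), Rational(-1, 2839))) = Add(Mul(1811, Rational(1, 86)), Mul(Rational(-42, 2839), I, Pow(14, Rational(1, 2)))) = Add(Rational(1811, 86), Mul(Rational(-42, 2839), I, Pow(14, Rational(1, 2))))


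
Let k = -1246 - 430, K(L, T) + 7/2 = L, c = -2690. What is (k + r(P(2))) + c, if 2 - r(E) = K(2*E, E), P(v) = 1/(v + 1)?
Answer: -26167/6 ≈ -4361.2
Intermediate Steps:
K(L, T) = -7/2 + L
P(v) = 1/(1 + v)
r(E) = 11/2 - 2*E (r(E) = 2 - (-7/2 + 2*E) = 2 + (7/2 - 2*E) = 11/2 - 2*E)
k = -1676
(k + r(P(2))) + c = (-1676 + (11/2 - 2/(1 + 2))) - 2690 = (-1676 + (11/2 - 2/3)) - 2690 = (-1676 + (11/2 - 2*⅓)) - 2690 = (-1676 + (11/2 - ⅔)) - 2690 = (-1676 + 29/6) - 2690 = -10027/6 - 2690 = -26167/6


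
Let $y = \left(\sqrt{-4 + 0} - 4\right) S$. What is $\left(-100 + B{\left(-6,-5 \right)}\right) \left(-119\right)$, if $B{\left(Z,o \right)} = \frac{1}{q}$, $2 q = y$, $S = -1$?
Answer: $\frac{59262}{5} - \frac{119 i}{5} \approx 11852.0 - 23.8 i$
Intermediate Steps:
$y = 4 - 2 i$ ($y = \left(\sqrt{-4 + 0} - 4\right) \left(-1\right) = \left(\sqrt{-4} - 4\right) \left(-1\right) = \left(2 i - 4\right) \left(-1\right) = \left(-4 + 2 i\right) \left(-1\right) = 4 - 2 i \approx 4.0 - 2.0 i$)
$q = 2 - i$ ($q = \frac{4 - 2 i}{2} = 2 - i \approx 2.0 - 1.0 i$)
$B{\left(Z,o \right)} = \frac{2 + i}{5}$ ($B{\left(Z,o \right)} = \frac{1}{2 - i} = \frac{2 + i}{5}$)
$\left(-100 + B{\left(-6,-5 \right)}\right) \left(-119\right) = \left(-100 + \left(\frac{2}{5} + \frac{i}{5}\right)\right) \left(-119\right) = \left(- \frac{498}{5} + \frac{i}{5}\right) \left(-119\right) = \frac{59262}{5} - \frac{119 i}{5}$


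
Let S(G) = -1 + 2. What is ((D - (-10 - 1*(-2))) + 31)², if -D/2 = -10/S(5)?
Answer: 3481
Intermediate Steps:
S(G) = 1
D = 20 (D = -(-20)/1 = -(-20) = -2*(-10) = 20)
((D - (-10 - 1*(-2))) + 31)² = ((20 - (-10 - 1*(-2))) + 31)² = ((20 - (-10 + 2)) + 31)² = ((20 - 1*(-8)) + 31)² = ((20 + 8) + 31)² = (28 + 31)² = 59² = 3481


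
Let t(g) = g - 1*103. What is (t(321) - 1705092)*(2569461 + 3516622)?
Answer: -10376004668542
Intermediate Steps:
t(g) = -103 + g (t(g) = g - 103 = -103 + g)
(t(321) - 1705092)*(2569461 + 3516622) = ((-103 + 321) - 1705092)*(2569461 + 3516622) = (218 - 1705092)*6086083 = -1704874*6086083 = -10376004668542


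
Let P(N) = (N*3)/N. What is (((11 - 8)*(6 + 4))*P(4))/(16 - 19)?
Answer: -30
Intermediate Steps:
P(N) = 3 (P(N) = (3*N)/N = 3)
(((11 - 8)*(6 + 4))*P(4))/(16 - 19) = (((11 - 8)*(6 + 4))*3)/(16 - 19) = ((3*10)*3)/(-3) = (30*3)*(-1/3) = 90*(-1/3) = -30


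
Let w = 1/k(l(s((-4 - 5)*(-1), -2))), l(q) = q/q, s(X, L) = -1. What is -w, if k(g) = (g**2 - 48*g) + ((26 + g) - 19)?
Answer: 1/39 ≈ 0.025641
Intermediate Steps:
l(q) = 1
k(g) = 7 + g**2 - 47*g (k(g) = (g**2 - 48*g) + (7 + g) = 7 + g**2 - 47*g)
w = -1/39 (w = 1/(7 + 1**2 - 47*1) = 1/(7 + 1 - 47) = 1/(-39) = -1/39 ≈ -0.025641)
-w = -1*(-1/39) = 1/39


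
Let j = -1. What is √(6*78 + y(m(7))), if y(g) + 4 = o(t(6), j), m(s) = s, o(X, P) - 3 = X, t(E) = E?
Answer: √473 ≈ 21.749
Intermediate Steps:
o(X, P) = 3 + X
y(g) = 5 (y(g) = -4 + (3 + 6) = -4 + 9 = 5)
√(6*78 + y(m(7))) = √(6*78 + 5) = √(468 + 5) = √473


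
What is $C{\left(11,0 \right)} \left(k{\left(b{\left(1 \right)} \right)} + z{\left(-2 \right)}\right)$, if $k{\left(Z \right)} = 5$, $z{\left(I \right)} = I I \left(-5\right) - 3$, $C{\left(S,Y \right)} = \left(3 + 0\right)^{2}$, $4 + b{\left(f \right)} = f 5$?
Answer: $-162$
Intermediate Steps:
$b{\left(f \right)} = -4 + 5 f$ ($b{\left(f \right)} = -4 + f 5 = -4 + 5 f$)
$C{\left(S,Y \right)} = 9$ ($C{\left(S,Y \right)} = 3^{2} = 9$)
$z{\left(I \right)} = -3 - 5 I^{2}$ ($z{\left(I \right)} = I^{2} \left(-5\right) - 3 = - 5 I^{2} - 3 = -3 - 5 I^{2}$)
$C{\left(11,0 \right)} \left(k{\left(b{\left(1 \right)} \right)} + z{\left(-2 \right)}\right) = 9 \left(5 - \left(3 + 5 \left(-2\right)^{2}\right)\right) = 9 \left(5 - 23\right) = 9 \left(-18\right) = -162$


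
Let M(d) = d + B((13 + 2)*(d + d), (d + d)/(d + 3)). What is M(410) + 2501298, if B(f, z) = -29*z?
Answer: 1033181624/413 ≈ 2.5017e+6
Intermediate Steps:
M(d) = d - 58*d/(3 + d) (M(d) = d - 29*(d + d)/(d + 3) = d - 29*2*d/(3 + d) = d - 58*d/(3 + d))
M(410) + 2501298 = 410*(-55 + 410)/(3 + 410) + 2501298 = 410*355/413 + 2501298 = 410*(1/413)*355 + 2501298 = 145550/413 + 2501298 = 1033181624/413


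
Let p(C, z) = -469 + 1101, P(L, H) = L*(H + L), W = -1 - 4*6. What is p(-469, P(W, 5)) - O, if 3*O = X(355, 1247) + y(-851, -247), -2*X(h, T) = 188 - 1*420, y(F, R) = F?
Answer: 877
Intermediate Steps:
X(h, T) = 116 (X(h, T) = -(188 - 1*420)/2 = -(188 - 420)/2 = -½*(-232) = 116)
W = -25 (W = -1 - 24 = -25)
p(C, z) = 632
O = -245 (O = (116 - 851)/3 = (⅓)*(-735) = -245)
p(-469, P(W, 5)) - O = 632 - 1*(-245) = 632 + 245 = 877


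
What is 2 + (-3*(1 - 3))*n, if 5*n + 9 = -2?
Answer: -56/5 ≈ -11.200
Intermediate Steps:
n = -11/5 (n = -9/5 + (⅕)*(-2) = -9/5 - ⅖ = -11/5 ≈ -2.2000)
2 + (-3*(1 - 3))*n = 2 - 3*(1 - 3)*(-11/5) = 2 - 3*(-2)*(-11/5) = 2 + 6*(-11/5) = 2 - 66/5 = -56/5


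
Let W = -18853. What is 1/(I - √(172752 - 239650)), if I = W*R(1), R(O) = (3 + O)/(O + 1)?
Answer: I/(√66898 - 37706*I) ≈ -2.652e-5 + 1.8191e-7*I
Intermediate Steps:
R(O) = (3 + O)/(1 + O)
I = -37706 (I = -18853*(3 + 1)/(1 + 1) = -18853*4/2 = -18853*2 = -37706)
1/(I - √(172752 - 239650)) = 1/(-37706 - √(172752 - 239650)) = 1/(-37706 - √(-66898)) = 1/(-37706 - I*√66898)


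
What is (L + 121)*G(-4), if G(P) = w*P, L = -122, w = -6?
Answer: -24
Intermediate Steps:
G(P) = -6*P
(L + 121)*G(-4) = (-122 + 121)*(-6*(-4)) = -1*24 = -24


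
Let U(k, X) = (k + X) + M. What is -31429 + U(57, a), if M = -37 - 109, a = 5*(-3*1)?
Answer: -31533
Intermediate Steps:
a = -15 (a = 5*(-3) = -15)
M = -146
U(k, X) = -146 + X + k (U(k, X) = (k + X) - 146 = (X + k) - 146 = -146 + X + k)
-31429 + U(57, a) = -31429 + (-146 - 15 + 57) = -31429 - 104 = -31533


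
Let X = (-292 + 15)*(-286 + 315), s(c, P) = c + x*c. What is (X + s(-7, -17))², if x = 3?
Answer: 64979721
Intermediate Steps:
s(c, P) = 4*c (s(c, P) = c + 3*c = 4*c)
X = -8033 (X = -277*29 = -8033)
(X + s(-7, -17))² = (-8033 + 4*(-7))² = (-8033 - 28)² = (-8061)² = 64979721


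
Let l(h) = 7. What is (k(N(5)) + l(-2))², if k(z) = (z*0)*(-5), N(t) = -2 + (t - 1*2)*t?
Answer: 49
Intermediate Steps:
N(t) = -2 + t*(-2 + t) (N(t) = -2 + (t - 2)*t = -2 + (-2 + t)*t = -2 + t*(-2 + t))
k(z) = 0 (k(z) = 0*(-5) = 0)
(k(N(5)) + l(-2))² = (0 + 7)² = 7² = 49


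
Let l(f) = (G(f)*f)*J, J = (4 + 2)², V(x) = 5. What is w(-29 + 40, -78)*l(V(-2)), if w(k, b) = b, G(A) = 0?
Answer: 0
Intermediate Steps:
J = 36 (J = 6² = 36)
l(f) = 0 (l(f) = (0*f)*36 = 0*36 = 0)
w(-29 + 40, -78)*l(V(-2)) = -78*0 = 0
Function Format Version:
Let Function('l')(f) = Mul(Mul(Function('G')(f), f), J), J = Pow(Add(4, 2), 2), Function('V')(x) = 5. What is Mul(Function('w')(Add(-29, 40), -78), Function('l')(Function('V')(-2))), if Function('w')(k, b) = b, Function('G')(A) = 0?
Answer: 0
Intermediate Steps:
J = 36 (J = Pow(6, 2) = 36)
Function('l')(f) = 0 (Function('l')(f) = Mul(Mul(0, f), 36) = Mul(0, 36) = 0)
Mul(Function('w')(Add(-29, 40), -78), Function('l')(Function('V')(-2))) = Mul(-78, 0) = 0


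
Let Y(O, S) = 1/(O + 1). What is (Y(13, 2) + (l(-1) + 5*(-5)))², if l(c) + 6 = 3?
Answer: 152881/196 ≈ 780.00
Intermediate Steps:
l(c) = -3 (l(c) = -6 + 3 = -3)
Y(O, S) = 1/(1 + O)
(Y(13, 2) + (l(-1) + 5*(-5)))² = (1/(1 + 13) + (-3 + 5*(-5)))² = (1/14 + (-3 - 25))² = (1/14 - 28)² = (-391/14)² = 152881/196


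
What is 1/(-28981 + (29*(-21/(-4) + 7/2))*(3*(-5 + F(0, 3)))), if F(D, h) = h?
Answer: -2/61007 ≈ -3.2783e-5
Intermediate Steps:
1/(-28981 + (29*(-21/(-4) + 7/2))*(3*(-5 + F(0, 3)))) = 1/(-28981 + (29*(-21/(-4) + 7/2))*(3*(-5 + 3))) = 1/(-28981 + (29*(-21*(-1/4) + 7*(1/2)))*(3*(-2))) = 1/(-28981 + (29*(21/4 + 7/2))*(-6)) = 1/(-28981 + (29*(35/4))*(-6)) = 1/(-28981 + (1015/4)*(-6)) = 1/(-28981 - 3045/2) = 1/(-61007/2) = -2/61007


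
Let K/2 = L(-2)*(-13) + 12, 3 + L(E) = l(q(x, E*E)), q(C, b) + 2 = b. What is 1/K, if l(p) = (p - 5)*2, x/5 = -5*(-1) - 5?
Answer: 1/258 ≈ 0.0038760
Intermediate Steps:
x = 0 (x = 5*(-5*(-1) - 5) = 5*(5 - 5) = 5*0 = 0)
q(C, b) = -2 + b
l(p) = -10 + 2*p (l(p) = (-5 + p)*2 = -10 + 2*p)
L(E) = -17 + 2*E² (L(E) = -3 + (-10 + 2*(-2 + E*E)) = -3 + (-10 + 2*(-2 + E²)) = -3 + (-10 + (-4 + 2*E²)) = -3 + (-14 + 2*E²) = -17 + 2*E²)
K = 258 (K = 2*((-17 + 2*(-2)²)*(-13) + 12) = 2*((-17 + 2*4)*(-13) + 12) = 2*((-17 + 8)*(-13) + 12) = 2*(-9*(-13) + 12) = 2*(117 + 12) = 2*129 = 258)
1/K = 1/258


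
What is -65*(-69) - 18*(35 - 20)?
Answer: 4215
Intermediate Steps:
-65*(-69) - 18*(35 - 20) = 4485 - 18*15 = 4485 - 1*270 = 4485 - 270 = 4215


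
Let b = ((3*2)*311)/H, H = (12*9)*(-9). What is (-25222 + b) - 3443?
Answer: -4644041/162 ≈ -28667.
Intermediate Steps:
H = -972 (H = 108*(-9) = -972)
b = -311/162 (b = ((3*2)*311)/(-972) = (6*311)*(-1/972) = 1866*(-1/972) = -311/162 ≈ -1.9198)
(-25222 + b) - 3443 = (-25222 - 311/162) - 3443 = -4086275/162 - 3443 = -4644041/162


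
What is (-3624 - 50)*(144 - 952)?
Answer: 2968592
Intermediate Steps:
(-3624 - 50)*(144 - 952) = -3674*(-808) = 2968592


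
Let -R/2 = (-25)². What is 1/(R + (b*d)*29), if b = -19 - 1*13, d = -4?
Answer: 1/2462 ≈ 0.00040617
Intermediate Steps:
b = -32 (b = -19 - 13 = -32)
R = -1250 (R = -2*(-25)² = -2*625 = -1250)
1/(R + (b*d)*29) = 1/(-1250 - 32*(-4)*29) = 1/(-1250 + 128*29) = 1/(-1250 + 3712) = 1/2462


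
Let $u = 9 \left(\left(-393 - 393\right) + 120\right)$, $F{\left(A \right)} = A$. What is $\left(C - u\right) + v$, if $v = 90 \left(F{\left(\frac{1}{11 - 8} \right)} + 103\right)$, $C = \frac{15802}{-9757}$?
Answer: $\frac{149207756}{9757} \approx 15292.0$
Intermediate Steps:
$C = - \frac{15802}{9757}$ ($C = 15802 \left(- \frac{1}{9757}\right) = - \frac{15802}{9757} \approx -1.6196$)
$u = -5994$ ($u = 9 \left(-786 + 120\right) = 9 \left(-666\right) = -5994$)
$v = 9300$ ($v = 90 \left(\frac{1}{11 - 8} + 103\right) = 90 \left(\frac{1}{3} + 103\right) = 90 \cdot \frac{310}{3} = 9300$)
$\left(C - u\right) + v = \left(- \frac{15802}{9757} - -5994\right) + 9300 = \left(- \frac{15802}{9757} + 5994\right) + 9300 = \frac{58467656}{9757} + 9300 = \frac{149207756}{9757}$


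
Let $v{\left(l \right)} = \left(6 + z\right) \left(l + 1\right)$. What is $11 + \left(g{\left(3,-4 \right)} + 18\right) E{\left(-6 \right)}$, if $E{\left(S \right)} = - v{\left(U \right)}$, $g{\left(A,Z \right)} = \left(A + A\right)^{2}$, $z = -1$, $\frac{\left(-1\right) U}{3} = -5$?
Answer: $-4309$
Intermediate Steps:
$U = 15$ ($U = \left(-3\right) \left(-5\right) = 15$)
$v{\left(l \right)} = 5 + 5 l$ ($v{\left(l \right)} = \left(6 - 1\right) \left(l + 1\right) = 5 \left(1 + l\right) = 5 + 5 l$)
$g{\left(A,Z \right)} = 4 A^{2}$ ($g{\left(A,Z \right)} = \left(2 A\right)^{2} = 4 A^{2}$)
$E{\left(S \right)} = -80$ ($E{\left(S \right)} = - (5 + 5 \cdot 15) = - (5 + 75) = \left(-1\right) 80 = -80$)
$11 + \left(g{\left(3,-4 \right)} + 18\right) E{\left(-6 \right)} = 11 + \left(4 \cdot 3^{2} + 18\right) \left(-80\right) = 11 + \left(4 \cdot 9 + 18\right) \left(-80\right) = 11 + \left(36 + 18\right) \left(-80\right) = 11 + 54 \left(-80\right) = 11 - 4320 = -4309$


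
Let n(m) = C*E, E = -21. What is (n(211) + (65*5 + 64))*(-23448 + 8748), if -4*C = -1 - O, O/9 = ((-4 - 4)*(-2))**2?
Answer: 172170075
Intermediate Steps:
O = 2304 (O = 9*((-4 - 4)*(-2))**2 = 9*(-8*(-2))**2 = 9*16**2 = 9*256 = 2304)
C = 2305/4 (C = -(-1 - 1*2304)/4 = -(-1 - 2304)/4 = -1/4*(-2305) = 2305/4 ≈ 576.25)
n(m) = -48405/4 (n(m) = (2305/4)*(-21) = -48405/4)
(n(211) + (65*5 + 64))*(-23448 + 8748) = (-48405/4 + (65*5 + 64))*(-23448 + 8748) = (-48405/4 + (325 + 64))*(-14700) = (-48405/4 + 389)*(-14700) = -46849/4*(-14700) = 172170075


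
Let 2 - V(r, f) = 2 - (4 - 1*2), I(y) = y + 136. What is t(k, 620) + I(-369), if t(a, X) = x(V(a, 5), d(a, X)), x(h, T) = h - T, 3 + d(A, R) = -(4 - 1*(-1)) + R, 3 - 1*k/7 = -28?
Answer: -843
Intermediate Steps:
k = 217 (k = 21 - 7*(-28) = 21 + 196 = 217)
I(y) = 136 + y
d(A, R) = -8 + R (d(A, R) = -3 + (-(4 - 1*(-1)) + R) = -3 + (-(4 + 1) + R) = -3 + (-1*5 + R) = -3 + (-5 + R) = -8 + R)
V(r, f) = 2 (V(r, f) = 2 - (2 - (4 - 1*2)) = 2 - (2 - (4 - 2)) = 2 - (2 - 1*2) = 2 - (2 - 2) = 2 - 1*0 = 2 + 0 = 2)
t(a, X) = 10 - X (t(a, X) = 2 - (-8 + X) = 2 + (8 - X) = 10 - X)
t(k, 620) + I(-369) = (10 - 1*620) + (136 - 369) = (10 - 620) - 233 = -610 - 233 = -843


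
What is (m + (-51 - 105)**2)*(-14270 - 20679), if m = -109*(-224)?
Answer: -1703833648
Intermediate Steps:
m = 24416
(m + (-51 - 105)**2)*(-14270 - 20679) = (24416 + (-51 - 105)**2)*(-14270 - 20679) = (24416 + (-156)**2)*(-34949) = (24416 + 24336)*(-34949) = 48752*(-34949) = -1703833648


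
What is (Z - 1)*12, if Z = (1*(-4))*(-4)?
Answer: 180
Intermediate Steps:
Z = 16 (Z = -4*(-4) = 16)
(Z - 1)*12 = (16 - 1)*12 = 15*12 = 180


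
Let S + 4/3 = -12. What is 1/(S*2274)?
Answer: -1/30320 ≈ -3.2982e-5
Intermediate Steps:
S = -40/3 (S = -4/3 - 12 = -40/3 ≈ -13.333)
1/(S*2274) = 1/(-40/3*2274) = 1/(-30320) = -1/30320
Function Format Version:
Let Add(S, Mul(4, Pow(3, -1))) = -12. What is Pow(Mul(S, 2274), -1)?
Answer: Rational(-1, 30320) ≈ -3.2982e-5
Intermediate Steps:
S = Rational(-40, 3) (S = Add(Rational(-4, 3), -12) = Rational(-40, 3) ≈ -13.333)
Pow(Mul(S, 2274), -1) = Pow(Mul(Rational(-40, 3), 2274), -1) = Pow(-30320, -1) = Rational(-1, 30320)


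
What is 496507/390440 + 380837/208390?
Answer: 25216109201/8136379160 ≈ 3.0992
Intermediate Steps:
496507/390440 + 380837/208390 = 25216109201/8136379160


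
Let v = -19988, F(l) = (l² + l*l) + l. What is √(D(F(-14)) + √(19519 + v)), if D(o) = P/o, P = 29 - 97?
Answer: √(-714 + 3969*I*√469)/63 ≈ 3.277 + 3.3043*I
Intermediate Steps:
P = -68
F(l) = l + 2*l² (F(l) = (l² + l²) + l = 2*l² + l = l + 2*l²)
D(o) = -68/o
√(D(F(-14)) + √(19519 + v)) = √(-68*(-1/(14*(1 + 2*(-14)))) + √(19519 - 19988)) = √(-68*(-1/(14*(1 - 28))) + √(-469)) = √(-68/((-14*(-27))) + I*√469) = √(-68/378 + I*√469) = √(-68*1/378 + I*√469) = √(-34/189 + I*√469)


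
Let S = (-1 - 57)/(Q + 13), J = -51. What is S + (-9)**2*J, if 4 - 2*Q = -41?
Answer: -293417/71 ≈ -4132.6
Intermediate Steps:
Q = 45/2 (Q = 2 - 1/2*(-41) = 2 + 41/2 = 45/2 ≈ 22.500)
S = -116/71 (S = (-1 - 57)/(45/2 + 13) = -58/71/2 = -58*2/71 = -116/71 ≈ -1.6338)
S + (-9)**2*J = -116/71 + (-9)**2*(-51) = -116/71 + 81*(-51) = -116/71 - 4131 = -293417/71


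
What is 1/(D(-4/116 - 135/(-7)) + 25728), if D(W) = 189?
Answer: 1/25917 ≈ 3.8585e-5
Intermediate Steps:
1/(D(-4/116 - 135/(-7)) + 25728) = 1/(189 + 25728) = 1/25917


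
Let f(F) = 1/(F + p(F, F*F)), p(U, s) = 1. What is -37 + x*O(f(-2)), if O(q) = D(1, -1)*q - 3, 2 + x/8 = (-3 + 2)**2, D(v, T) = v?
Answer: -5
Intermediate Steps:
f(F) = 1/(1 + F) (f(F) = 1/(F + 1) = 1/(1 + F))
x = -8 (x = -16 + 8*(-3 + 2)**2 = -16 + 8*(-1)**2 = -16 + 8*1 = -16 + 8 = -8)
O(q) = -3 + q (O(q) = 1*q - 3 = q - 3 = -3 + q)
-37 + x*O(f(-2)) = -37 - 8*(-3 + 1/(1 - 2)) = -37 - 8*(-3 + 1/(-1)) = -37 - 8*(-3 - 1) = -37 - 8*(-4) = -37 + 32 = -5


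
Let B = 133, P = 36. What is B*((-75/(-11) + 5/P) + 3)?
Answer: 524419/396 ≈ 1324.3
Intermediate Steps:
B*((-75/(-11) + 5/P) + 3) = 133*((-75/(-11) + 5/36) + 3) = 133*((-75*(-1/11) + 5*(1/36)) + 3) = 133*((75/11 + 5/36) + 3) = 133*(2755/396 + 3) = 133*(3943/396) = 524419/396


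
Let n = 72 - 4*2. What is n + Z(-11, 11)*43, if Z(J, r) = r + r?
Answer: 1010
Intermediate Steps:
Z(J, r) = 2*r
n = 64 (n = 72 - 8 = 64)
n + Z(-11, 11)*43 = 64 + (2*11)*43 = 64 + 22*43 = 64 + 946 = 1010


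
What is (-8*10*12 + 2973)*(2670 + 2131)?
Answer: 9664413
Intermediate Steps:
(-8*10*12 + 2973)*(2670 + 2131) = (-80*12 + 2973)*4801 = (-960 + 2973)*4801 = 2013*4801 = 9664413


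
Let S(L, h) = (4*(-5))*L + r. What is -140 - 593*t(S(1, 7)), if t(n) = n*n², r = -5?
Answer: 9265485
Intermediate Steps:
S(L, h) = -5 - 20*L (S(L, h) = (4*(-5))*L - 5 = -20*L - 5 = -5 - 20*L)
t(n) = n³
-140 - 593*t(S(1, 7)) = -140 - 593*(-5 - 20*1)³ = -140 - 593*(-5 - 20)³ = -140 - 593*(-25)³ = -140 - 593*(-15625) = -140 + 9265625 = 9265485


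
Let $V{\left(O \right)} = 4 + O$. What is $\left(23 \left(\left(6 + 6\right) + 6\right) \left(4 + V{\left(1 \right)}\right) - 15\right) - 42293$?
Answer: $-38582$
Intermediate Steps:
$\left(23 \left(\left(6 + 6\right) + 6\right) \left(4 + V{\left(1 \right)}\right) - 15\right) - 42293 = \left(23 \left(\left(6 + 6\right) + 6\right) \left(4 + \left(4 + 1\right)\right) - 15\right) - 42293 = \left(23 \left(12 + 6\right) \left(4 + 5\right) - 15\right) - 42293 = \left(23 \cdot 18 \cdot 9 - 15\right) - 42293 = \left(23 \cdot 162 - 15\right) - 42293 = \left(3726 - 15\right) - 42293 = 3711 - 42293 = -38582$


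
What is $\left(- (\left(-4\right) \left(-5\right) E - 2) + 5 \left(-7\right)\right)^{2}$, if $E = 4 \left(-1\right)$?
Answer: $2209$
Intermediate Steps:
$E = -4$
$\left(- (\left(-4\right) \left(-5\right) E - 2) + 5 \left(-7\right)\right)^{2} = \left(- (\left(-4\right) \left(-5\right) \left(-4\right) - 2) + 5 \left(-7\right)\right)^{2} = \left(- (20 \left(-4\right) - 2) - 35\right)^{2} = \left(- (-80 - 2) - 35\right)^{2} = \left(\left(-1\right) \left(-82\right) - 35\right)^{2} = \left(82 - 35\right)^{2} = 47^{2} = 2209$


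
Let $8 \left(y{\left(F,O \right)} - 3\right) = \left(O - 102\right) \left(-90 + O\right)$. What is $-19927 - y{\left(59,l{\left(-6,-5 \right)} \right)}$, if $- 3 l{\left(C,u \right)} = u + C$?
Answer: $- \frac{1511365}{72} \approx -20991.0$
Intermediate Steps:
$l{\left(C,u \right)} = - \frac{C}{3} - \frac{u}{3}$ ($l{\left(C,u \right)} = - \frac{u + C}{3} = - \frac{C + u}{3} = - \frac{C}{3} - \frac{u}{3}$)
$y{\left(F,O \right)} = 3 + \frac{\left(-102 + O\right) \left(-90 + O\right)}{8}$ ($y{\left(F,O \right)} = 3 + \frac{\left(O - 102\right) \left(-90 + O\right)}{8} = 3 + \frac{\left(-102 + O\right) \left(-90 + O\right)}{8}$)
$-19927 - y{\left(59,l{\left(-6,-5 \right)} \right)} = -19927 - \left(\frac{2301}{2} - 24 \left(\left(- \frac{1}{3}\right) \left(-6\right) - - \frac{5}{3}\right) + \frac{\left(\left(- \frac{1}{3}\right) \left(-6\right) - - \frac{5}{3}\right)^{2}}{8}\right) = -19927 - \left(\frac{2301}{2} - 24 \left(2 + \frac{5}{3}\right) + \frac{\left(2 + \frac{5}{3}\right)^{2}}{8}\right) = -19927 - \left(\frac{2301}{2} - 88 + \frac{\left(\frac{11}{3}\right)^{2}}{8}\right) = -19927 - \left(\frac{2301}{2} - 88 + \frac{1}{8} \cdot \frac{121}{9}\right) = -19927 - \left(\frac{2301}{2} - 88 + \frac{121}{72}\right) = -19927 - \frac{76621}{72} = - \frac{1511365}{72}$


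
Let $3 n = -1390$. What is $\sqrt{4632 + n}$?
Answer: $\frac{13 \sqrt{222}}{3} \approx 64.565$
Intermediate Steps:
$n = - \frac{1390}{3}$ ($n = \frac{1}{3} \left(-1390\right) = - \frac{1390}{3} \approx -463.33$)
$\sqrt{4632 + n} = \sqrt{4632 - \frac{1390}{3}} = \sqrt{\frac{12506}{3}} = \frac{13 \sqrt{222}}{3}$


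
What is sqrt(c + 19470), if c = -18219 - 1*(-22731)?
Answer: sqrt(23982) ≈ 154.86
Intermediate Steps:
c = 4512 (c = -18219 + 22731 = 4512)
sqrt(c + 19470) = sqrt(4512 + 19470) = sqrt(23982)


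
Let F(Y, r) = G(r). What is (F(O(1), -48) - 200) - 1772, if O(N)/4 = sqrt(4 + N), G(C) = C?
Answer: -2020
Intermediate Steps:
O(N) = 4*sqrt(4 + N)
F(Y, r) = r
(F(O(1), -48) - 200) - 1772 = (-48 - 200) - 1772 = -248 - 1772 = -2020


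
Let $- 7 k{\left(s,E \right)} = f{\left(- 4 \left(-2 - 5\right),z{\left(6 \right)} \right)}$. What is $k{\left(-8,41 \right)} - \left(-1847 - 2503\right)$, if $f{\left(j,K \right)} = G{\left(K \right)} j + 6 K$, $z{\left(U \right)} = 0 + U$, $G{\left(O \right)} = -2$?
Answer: $\frac{30470}{7} \approx 4352.9$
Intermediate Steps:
$z{\left(U \right)} = U$
$f{\left(j,K \right)} = - 2 j + 6 K$
$k{\left(s,E \right)} = \frac{20}{7}$ ($k{\left(s,E \right)} = - \frac{- 2 \left(- 4 \left(-2 - 5\right)\right) + 6 \cdot 6}{7} = - \frac{- 2 \left(\left(-4\right) \left(-7\right)\right) + 36}{7} = - \frac{\left(-2\right) 28 + 36}{7} = - \frac{-56 + 36}{7} = \left(- \frac{1}{7}\right) \left(-20\right) = \frac{20}{7}$)
$k{\left(-8,41 \right)} - \left(-1847 - 2503\right) = \frac{20}{7} - \left(-1847 - 2503\right) = \frac{20}{7} - -4350 = \frac{20}{7} + 4350 = \frac{30470}{7}$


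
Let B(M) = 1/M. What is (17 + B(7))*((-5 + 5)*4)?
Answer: 0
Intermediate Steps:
B(M) = 1/M
(17 + B(7))*((-5 + 5)*4) = (17 + 1/7)*((-5 + 5)*4) = (17 + ⅐)*(0*4) = (120/7)*0 = 0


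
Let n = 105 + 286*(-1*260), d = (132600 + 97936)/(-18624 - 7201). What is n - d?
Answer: -1917404839/25825 ≈ -74246.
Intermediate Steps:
d = -230536/25825 (d = 230536/(-25825) = 230536*(-1/25825) = -230536/25825 ≈ -8.9268)
n = -74255 (n = 105 + 286*(-260) = 105 - 74360 = -74255)
n - d = -74255 - 1*(-230536/25825) = -74255 + 230536/25825 = -1917404839/25825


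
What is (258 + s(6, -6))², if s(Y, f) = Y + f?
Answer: 66564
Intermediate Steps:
(258 + s(6, -6))² = (258 + (6 - 6))² = (258 + 0)² = 258² = 66564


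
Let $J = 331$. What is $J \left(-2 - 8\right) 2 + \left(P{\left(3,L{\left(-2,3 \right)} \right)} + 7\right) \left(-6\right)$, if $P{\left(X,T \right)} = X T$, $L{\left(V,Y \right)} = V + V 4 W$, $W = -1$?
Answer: $-6770$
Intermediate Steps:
$L{\left(V,Y \right)} = - 3 V$ ($L{\left(V,Y \right)} = V + V 4 \left(-1\right) = V + 4 V \left(-1\right) = V - 4 V = - 3 V$)
$P{\left(X,T \right)} = T X$
$J \left(-2 - 8\right) 2 + \left(P{\left(3,L{\left(-2,3 \right)} \right)} + 7\right) \left(-6\right) = 331 \left(-2 - 8\right) 2 + \left(\left(-3\right) \left(-2\right) 3 + 7\right) \left(-6\right) = 331 \left(\left(-10\right) 2\right) + \left(6 \cdot 3 + 7\right) \left(-6\right) = 331 \left(-20\right) + \left(18 + 7\right) \left(-6\right) = -6620 + 25 \left(-6\right) = -6620 - 150 = -6770$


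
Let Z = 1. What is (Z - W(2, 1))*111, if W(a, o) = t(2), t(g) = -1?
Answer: 222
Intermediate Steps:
W(a, o) = -1
(Z - W(2, 1))*111 = (1 - 1*(-1))*111 = (1 + 1)*111 = 2*111 = 222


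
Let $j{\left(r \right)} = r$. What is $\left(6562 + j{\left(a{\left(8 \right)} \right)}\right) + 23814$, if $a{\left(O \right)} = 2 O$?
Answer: $30392$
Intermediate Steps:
$\left(6562 + j{\left(a{\left(8 \right)} \right)}\right) + 23814 = \left(6562 + 2 \cdot 8\right) + 23814 = \left(6562 + 16\right) + 23814 = 6578 + 23814 = 30392$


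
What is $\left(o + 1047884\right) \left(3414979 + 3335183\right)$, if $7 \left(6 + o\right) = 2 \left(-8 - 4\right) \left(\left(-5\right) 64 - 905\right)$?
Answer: $7101696936636$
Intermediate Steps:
$o = 4194$ ($o = -6 + \frac{2 \left(-8 - 4\right) \left(\left(-5\right) 64 - 905\right)}{7} = -6 + \frac{2 \left(-12\right) \left(-320 - 905\right)}{7} = -6 + \frac{\left(-24\right) \left(-1225\right)}{7} = -6 + \frac{1}{7} \cdot 29400 = -6 + 4200 = 4194$)
$\left(o + 1047884\right) \left(3414979 + 3335183\right) = \left(4194 + 1047884\right) \left(3414979 + 3335183\right) = 1052078 \cdot 6750162 = 7101696936636$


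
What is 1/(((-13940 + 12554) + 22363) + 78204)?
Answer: 1/99181 ≈ 1.0083e-5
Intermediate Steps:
1/(((-13940 + 12554) + 22363) + 78204) = 1/((-1386 + 22363) + 78204) = 1/(20977 + 78204) = 1/99181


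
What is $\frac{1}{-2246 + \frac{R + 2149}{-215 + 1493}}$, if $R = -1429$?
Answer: $- \frac{71}{159426} \approx -0.00044535$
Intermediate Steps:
$\frac{1}{-2246 + \frac{R + 2149}{-215 + 1493}} = \frac{1}{-2246 + \frac{-1429 + 2149}{-215 + 1493}} = \frac{1}{-2246 + \frac{720}{1278}} = \frac{1}{-2246 + 720 \cdot \frac{1}{1278}} = \frac{1}{-2246 + \frac{40}{71}} = \frac{1}{- \frac{159426}{71}} = - \frac{71}{159426}$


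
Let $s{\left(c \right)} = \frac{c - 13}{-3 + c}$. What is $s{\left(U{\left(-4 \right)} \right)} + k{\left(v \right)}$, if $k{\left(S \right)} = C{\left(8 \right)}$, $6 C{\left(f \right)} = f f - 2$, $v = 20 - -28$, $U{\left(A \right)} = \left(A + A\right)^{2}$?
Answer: $\frac{2044}{183} \approx 11.169$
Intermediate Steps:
$U{\left(A \right)} = 4 A^{2}$ ($U{\left(A \right)} = \left(2 A\right)^{2} = 4 A^{2}$)
$v = 48$ ($v = 20 + 28 = 48$)
$C{\left(f \right)} = - \frac{1}{3} + \frac{f^{2}}{6}$ ($C{\left(f \right)} = \frac{f f - 2}{6} = \frac{f^{2} - 2}{6} = \frac{-2 + f^{2}}{6} = - \frac{1}{3} + \frac{f^{2}}{6}$)
$s{\left(c \right)} = \frac{-13 + c}{-3 + c}$
$k{\left(S \right)} = \frac{31}{3}$ ($k{\left(S \right)} = - \frac{1}{3} + \frac{8^{2}}{6} = - \frac{1}{3} + \frac{1}{6} \cdot 64 = - \frac{1}{3} + \frac{32}{3} = \frac{31}{3}$)
$s{\left(U{\left(-4 \right)} \right)} + k{\left(v \right)} = \frac{-13 + 4 \left(-4\right)^{2}}{-3 + 4 \left(-4\right)^{2}} + \frac{31}{3} = \frac{-13 + 4 \cdot 16}{-3 + 4 \cdot 16} + \frac{31}{3} = \frac{-13 + 64}{-3 + 64} + \frac{31}{3} = \frac{1}{61} \cdot 51 + \frac{31}{3} = \frac{51}{61} + \frac{31}{3} = \frac{2044}{183}$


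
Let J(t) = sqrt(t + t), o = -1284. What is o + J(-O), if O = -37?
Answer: -1284 + sqrt(74) ≈ -1275.4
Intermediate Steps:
J(t) = sqrt(2)*sqrt(t) (J(t) = sqrt(2*t) = sqrt(2)*sqrt(t))
o + J(-O) = -1284 + sqrt(2)*sqrt(-1*(-37)) = -1284 + sqrt(2)*sqrt(37) = -1284 + sqrt(74)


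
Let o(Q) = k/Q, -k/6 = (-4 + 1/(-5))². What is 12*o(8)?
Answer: -3969/25 ≈ -158.76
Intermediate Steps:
k = -2646/25 (k = -6*(-4 + 1/(-5))² = -6*(-4 - ⅕)² = -6*(-21/5)² = -6*441/25 = -2646/25 ≈ -105.84)
o(Q) = -2646/(25*Q)
12*o(8) = 12*(-2646/25/8) = 12*(-2646/25*⅛) = 12*(-1323/100) = -3969/25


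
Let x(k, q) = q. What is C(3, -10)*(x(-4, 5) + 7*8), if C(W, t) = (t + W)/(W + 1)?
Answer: -427/4 ≈ -106.75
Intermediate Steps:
C(W, t) = (W + t)/(1 + W)
C(3, -10)*(x(-4, 5) + 7*8) = ((3 - 10)/(1 + 3))*(5 + 7*8) = (-7/4)*(5 + 56) = ((¼)*(-7))*61 = -7/4*61 = -427/4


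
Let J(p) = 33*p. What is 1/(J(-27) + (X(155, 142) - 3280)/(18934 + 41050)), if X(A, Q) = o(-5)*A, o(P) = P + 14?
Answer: -59984/53447629 ≈ -0.0011223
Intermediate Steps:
o(P) = 14 + P
X(A, Q) = 9*A (X(A, Q) = (14 - 5)*A = 9*A)
1/(J(-27) + (X(155, 142) - 3280)/(18934 + 41050)) = 1/(33*(-27) + (9*155 - 3280)/(18934 + 41050)) = 1/(-891 + (1395 - 3280)/59984) = 1/(-891 - 1885*1/59984) = 1/(-891 - 1885/59984) = 1/(-53447629/59984) = -59984/53447629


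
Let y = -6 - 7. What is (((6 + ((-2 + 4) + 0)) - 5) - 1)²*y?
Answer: -52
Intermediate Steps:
y = -13
(((6 + ((-2 + 4) + 0)) - 5) - 1)²*y = (((6 + ((-2 + 4) + 0)) - 5) - 1)²*(-13) = (((6 + (2 + 0)) - 5) - 1)²*(-13) = (((6 + 2) - 5) - 1)²*(-13) = ((8 - 5) - 1)²*(-13) = (3 - 1)²*(-13) = 2²*(-13) = 4*(-13) = -52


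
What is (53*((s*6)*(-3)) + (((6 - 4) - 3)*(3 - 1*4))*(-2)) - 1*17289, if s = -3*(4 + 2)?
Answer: -119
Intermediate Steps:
s = -18 (s = -3*6 = -18)
(53*((s*6)*(-3)) + (((6 - 4) - 3)*(3 - 1*4))*(-2)) - 1*17289 = (53*(-18*6*(-3)) + (((6 - 4) - 3)*(3 - 1*4))*(-2)) - 1*17289 = (53*(-108*(-3)) + ((2 - 3)*(3 - 4))*(-2)) - 17289 = (53*324 - 1*(-1)*(-2)) - 17289 = (17172 + 1*(-2)) - 17289 = (17172 - 2) - 17289 = 17170 - 17289 = -119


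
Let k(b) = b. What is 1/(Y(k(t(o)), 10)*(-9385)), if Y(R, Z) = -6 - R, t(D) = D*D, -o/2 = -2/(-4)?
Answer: 1/65695 ≈ 1.5222e-5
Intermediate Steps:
o = -1 (o = -(-4)/(-4) = -(-4)*(-1)/4 = -2*1/2 = -1)
t(D) = D**2
1/(Y(k(t(o)), 10)*(-9385)) = 1/((-6 - 1*(-1)**2)*(-9385)) = 1/((-6 - 1*1)*(-9385)) = 1/((-6 - 1)*(-9385)) = 1/(-7*(-9385)) = 1/65695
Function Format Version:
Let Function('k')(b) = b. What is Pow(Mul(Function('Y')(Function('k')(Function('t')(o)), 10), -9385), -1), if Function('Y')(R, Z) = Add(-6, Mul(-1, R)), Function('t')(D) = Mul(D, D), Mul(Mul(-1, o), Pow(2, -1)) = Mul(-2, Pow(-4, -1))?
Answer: Rational(1, 65695) ≈ 1.5222e-5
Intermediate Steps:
o = -1 (o = Mul(-2, Mul(-2, Pow(-4, -1))) = Mul(-2, Mul(-2, Rational(-1, 4))) = Mul(-2, Rational(1, 2)) = -1)
Function('t')(D) = Pow(D, 2)
Pow(Mul(Function('Y')(Function('k')(Function('t')(o)), 10), -9385), -1) = Pow(Mul(Add(-6, Mul(-1, Pow(-1, 2))), -9385), -1) = Pow(Mul(Add(-6, Mul(-1, 1)), -9385), -1) = Pow(Mul(Add(-6, -1), -9385), -1) = Pow(Mul(-7, -9385), -1) = Pow(65695, -1) = Rational(1, 65695)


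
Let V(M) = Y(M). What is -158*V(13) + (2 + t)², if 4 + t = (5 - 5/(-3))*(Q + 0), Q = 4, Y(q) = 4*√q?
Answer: 5476/9 - 632*√13 ≈ -1670.3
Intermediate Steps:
V(M) = 4*√M
t = 68/3 (t = -4 + (5 - 5/(-3))*(4 + 0) = -4 + (5 - 5*(-⅓))*4 = -4 + (5 + 5/3)*4 = -4 + (20/3)*4 = -4 + 80/3 = 68/3 ≈ 22.667)
-158*V(13) + (2 + t)² = -632*√13 + (2 + 68/3)² = -632*√13 + (74/3)² = -632*√13 + 5476/9 = 5476/9 - 632*√13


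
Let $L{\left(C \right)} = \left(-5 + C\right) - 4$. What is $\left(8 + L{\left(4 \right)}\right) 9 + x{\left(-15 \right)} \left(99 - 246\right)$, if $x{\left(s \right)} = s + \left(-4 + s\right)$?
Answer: $5025$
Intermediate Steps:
$L{\left(C \right)} = -9 + C$
$x{\left(s \right)} = -4 + 2 s$
$\left(8 + L{\left(4 \right)}\right) 9 + x{\left(-15 \right)} \left(99 - 246\right) = \left(8 + \left(-9 + 4\right)\right) 9 + \left(-4 + 2 \left(-15\right)\right) \left(99 - 246\right) = \left(8 - 5\right) 9 + \left(-4 - 30\right) \left(-147\right) = 3 \cdot 9 - -4998 = 27 + 4998 = 5025$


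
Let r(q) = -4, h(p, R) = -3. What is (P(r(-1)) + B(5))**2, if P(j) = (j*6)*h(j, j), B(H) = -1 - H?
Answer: 4356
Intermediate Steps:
P(j) = -18*j (P(j) = (j*6)*(-3) = (6*j)*(-3) = -18*j)
(P(r(-1)) + B(5))**2 = (-18*(-4) + (-1 - 1*5))**2 = (72 + (-1 - 5))**2 = (72 - 6)**2 = 66**2 = 4356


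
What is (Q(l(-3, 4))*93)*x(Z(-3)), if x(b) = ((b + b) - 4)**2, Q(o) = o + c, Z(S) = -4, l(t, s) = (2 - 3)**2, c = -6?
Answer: -66960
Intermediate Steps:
l(t, s) = 1 (l(t, s) = (-1)**2 = 1)
Q(o) = -6 + o (Q(o) = o - 6 = -6 + o)
x(b) = (-4 + 2*b)**2 (x(b) = (2*b - 4)**2 = (-4 + 2*b)**2)
(Q(l(-3, 4))*93)*x(Z(-3)) = ((-6 + 1)*93)*(4*(-2 - 4)**2) = (-5*93)*(4*(-6)**2) = -1860*36 = -465*144 = -66960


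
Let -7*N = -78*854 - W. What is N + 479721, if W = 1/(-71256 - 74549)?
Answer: 499332405494/1020635 ≈ 4.8924e+5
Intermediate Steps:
W = -1/145805 (W = 1/(-145805) = -1/145805 ≈ -6.8585e-6)
N = 9712362659/1020635 (N = -(-78*854 - 1*(-1/145805))/7 = -(-66612 + 1/145805)/7 = -⅐*(-9712362659/145805) = 9712362659/1020635 ≈ 9516.0)
N + 479721 = 9712362659/1020635 + 479721 = 499332405494/1020635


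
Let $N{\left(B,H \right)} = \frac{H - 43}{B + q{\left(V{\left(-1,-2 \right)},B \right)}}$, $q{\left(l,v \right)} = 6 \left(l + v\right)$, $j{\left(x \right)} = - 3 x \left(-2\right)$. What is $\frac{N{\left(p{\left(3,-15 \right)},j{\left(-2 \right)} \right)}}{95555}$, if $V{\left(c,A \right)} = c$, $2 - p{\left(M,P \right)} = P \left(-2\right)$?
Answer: $\frac{11}{3860422} \approx 2.8494 \cdot 10^{-6}$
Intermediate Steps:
$j{\left(x \right)} = 6 x$
$p{\left(M,P \right)} = 2 + 2 P$ ($p{\left(M,P \right)} = 2 - P \left(-2\right) = 2 - - 2 P = 2 + 2 P$)
$q{\left(l,v \right)} = 6 l + 6 v$
$N{\left(B,H \right)} = \frac{-43 + H}{-6 + 7 B}$ ($N{\left(B,H \right)} = \frac{H - 43}{B + \left(6 \left(-1\right) + 6 B\right)} = \frac{-43 + H}{B + \left(-6 + 6 B\right)} = \frac{-43 + H}{-6 + 7 B}$)
$\frac{N{\left(p{\left(3,-15 \right)},j{\left(-2 \right)} \right)}}{95555} = \frac{\frac{1}{-6 + 7 \left(2 + 2 \left(-15\right)\right)} \left(-43 + 6 \left(-2\right)\right)}{95555} = \frac{-43 - 12}{-6 + 7 \left(2 - 30\right)} \frac{1}{95555} = \frac{1}{-6 + 7 \left(-28\right)} \left(-55\right) \frac{1}{95555} = \frac{1}{-6 - 196} \left(-55\right) \frac{1}{95555} = \frac{1}{-202} \left(-55\right) \frac{1}{95555} = \left(- \frac{1}{202}\right) \left(-55\right) \frac{1}{95555} = \frac{55}{202} \cdot \frac{1}{95555} = \frac{11}{3860422}$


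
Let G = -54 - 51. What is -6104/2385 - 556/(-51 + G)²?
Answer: -462571/179140 ≈ -2.5822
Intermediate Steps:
G = -105
-6104/2385 - 556/(-51 + G)² = -6104/2385 - 556/(-51 - 105)² = -6104*1/2385 - 556/((-156)²) = -6104/2385 - 556/24336 = -6104/2385 - 556*1/24336 = -6104/2385 - 139/6084 = -462571/179140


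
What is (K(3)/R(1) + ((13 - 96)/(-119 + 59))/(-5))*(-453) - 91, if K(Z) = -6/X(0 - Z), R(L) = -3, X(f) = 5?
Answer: -14687/100 ≈ -146.87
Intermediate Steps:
K(Z) = -6/5
(K(3)/R(1) + ((13 - 96)/(-119 + 59))/(-5))*(-453) - 91 = (-6/5/(-3) + ((13 - 96)/(-119 + 59))/(-5))*(-453) - 91 = (-6/5*(-⅓) - 83/(-60)*(-⅕))*(-453) - 91 = (⅖ - 83*(-1/60)*(-⅕))*(-453) - 91 = (⅖ + (83/60)*(-⅕))*(-453) - 91 = (⅖ - 83/300)*(-453) - 91 = (37/300)*(-453) - 91 = -5587/100 - 91 = -14687/100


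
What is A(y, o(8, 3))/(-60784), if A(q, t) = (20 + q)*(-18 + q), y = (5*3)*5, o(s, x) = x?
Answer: -5415/60784 ≈ -0.089086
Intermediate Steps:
y = 75 (y = 15*5 = 75)
A(q, t) = (-18 + q)*(20 + q)
A(y, o(8, 3))/(-60784) = (-360 + 75² + 2*75)/(-60784) = (-360 + 5625 + 150)*(-1/60784) = 5415*(-1/60784) = -5415/60784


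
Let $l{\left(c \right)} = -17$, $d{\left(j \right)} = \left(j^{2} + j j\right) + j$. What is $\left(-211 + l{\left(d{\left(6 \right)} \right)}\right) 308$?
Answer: $-70224$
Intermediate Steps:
$d{\left(j \right)} = j + 2 j^{2}$ ($d{\left(j \right)} = \left(j^{2} + j^{2}\right) + j = 2 j^{2} + j = j + 2 j^{2}$)
$\left(-211 + l{\left(d{\left(6 \right)} \right)}\right) 308 = \left(-211 - 17\right) 308 = \left(-228\right) 308 = -70224$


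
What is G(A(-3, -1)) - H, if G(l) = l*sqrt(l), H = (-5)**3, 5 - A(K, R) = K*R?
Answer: 125 + 2*sqrt(2) ≈ 127.83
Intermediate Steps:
A(K, R) = 5 - K*R
H = -125
G(l) = l**(3/2)
G(A(-3, -1)) - H = (5 - 1*(-3)*(-1))**(3/2) - 1*(-125) = (5 - 3)**(3/2) + 125 = 2**(3/2) + 125 = 2*sqrt(2) + 125 = 125 + 2*sqrt(2)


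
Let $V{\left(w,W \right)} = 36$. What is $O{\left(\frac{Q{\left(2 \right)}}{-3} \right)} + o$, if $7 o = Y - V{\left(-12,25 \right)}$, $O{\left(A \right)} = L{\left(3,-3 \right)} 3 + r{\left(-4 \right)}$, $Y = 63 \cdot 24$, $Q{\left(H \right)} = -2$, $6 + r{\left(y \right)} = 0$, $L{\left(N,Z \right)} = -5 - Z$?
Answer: $\frac{1392}{7} \approx 198.86$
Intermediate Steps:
$r{\left(y \right)} = -6$ ($r{\left(y \right)} = -6 + 0 = -6$)
$Y = 1512$
$O{\left(A \right)} = -12$ ($O{\left(A \right)} = \left(-5 - -3\right) 3 - 6 = \left(-5 + 3\right) 3 - 6 = \left(-2\right) 3 - 6 = -6 - 6 = -12$)
$o = \frac{1476}{7}$ ($o = \frac{1512 - 36}{7} = \frac{1}{7} \cdot 1476 = \frac{1476}{7} \approx 210.86$)
$O{\left(\frac{Q{\left(2 \right)}}{-3} \right)} + o = -12 + \frac{1476}{7} = \frac{1392}{7}$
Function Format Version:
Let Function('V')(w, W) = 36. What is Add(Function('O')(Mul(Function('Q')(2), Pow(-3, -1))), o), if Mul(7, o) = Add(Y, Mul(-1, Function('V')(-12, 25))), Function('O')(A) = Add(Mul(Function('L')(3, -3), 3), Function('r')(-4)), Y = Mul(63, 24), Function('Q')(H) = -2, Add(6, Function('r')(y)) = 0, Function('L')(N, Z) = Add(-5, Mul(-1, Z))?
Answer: Rational(1392, 7) ≈ 198.86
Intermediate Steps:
Function('r')(y) = -6 (Function('r')(y) = Add(-6, 0) = -6)
Y = 1512
Function('O')(A) = -12 (Function('O')(A) = Add(Mul(Add(-5, Mul(-1, -3)), 3), -6) = Add(Mul(Add(-5, 3), 3), -6) = Add(Mul(-2, 3), -6) = Add(-6, -6) = -12)
o = Rational(1476, 7) (o = Mul(Rational(1, 7), Add(1512, Mul(-1, 36))) = Mul(Rational(1, 7), Add(1512, -36)) = Mul(Rational(1, 7), 1476) = Rational(1476, 7) ≈ 210.86)
Add(Function('O')(Mul(Function('Q')(2), Pow(-3, -1))), o) = Add(-12, Rational(1476, 7)) = Rational(1392, 7)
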